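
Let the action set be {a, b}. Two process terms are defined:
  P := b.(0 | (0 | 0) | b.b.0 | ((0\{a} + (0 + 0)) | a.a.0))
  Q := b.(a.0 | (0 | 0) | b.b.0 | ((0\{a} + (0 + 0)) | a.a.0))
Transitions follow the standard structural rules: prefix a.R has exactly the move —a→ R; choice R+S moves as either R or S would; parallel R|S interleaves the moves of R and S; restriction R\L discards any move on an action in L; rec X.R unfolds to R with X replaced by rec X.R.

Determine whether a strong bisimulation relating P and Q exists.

Reachable graph of P (10 states):
  s0 = b.(0 | (0 | 0) | b.b.0 | ((0\{a} + (0 + 0)) | a.a.0)) :: --b--▸ s1
  s1 = 0 | (0 | 0) | b.b.0 | ((0\{a} + (0 + 0)) | a.a.0) :: --a--▸ s2, --b--▸ s3
  s2 = 0 | (0 | 0) | b.b.0 | ((0\{a} + (0 + 0)) | a.0) :: --a--▸ s4, --b--▸ s5
  s3 = 0 | (0 | 0) | b.0 | ((0\{a} + (0 + 0)) | a.a.0) :: --a--▸ s5, --b--▸ s6
  s4 = 0 | (0 | 0) | b.b.0 | ((0\{a} + (0 + 0)) | 0) :: --b--▸ s7
  s5 = 0 | (0 | 0) | b.0 | ((0\{a} + (0 + 0)) | a.0) :: --a--▸ s7, --b--▸ s8
  s6 = 0 | (0 | 0) | 0 | ((0\{a} + (0 + 0)) | a.a.0) :: --a--▸ s8
  s7 = 0 | (0 | 0) | b.0 | ((0\{a} + (0 + 0)) | 0) :: --b--▸ s9
  s8 = 0 | (0 | 0) | 0 | ((0\{a} + (0 + 0)) | a.0) :: --a--▸ s9
  s9 = 0 | (0 | 0) | 0 | ((0\{a} + (0 + 0)) | 0) :: (no moves)
Reachable graph of Q (19 states):
  t0 = b.(a.0 | (0 | 0) | b.b.0 | ((0\{a} + (0 + 0)) | a.a.0)) :: --b--▸ t1
  t1 = a.0 | (0 | 0) | b.b.0 | ((0\{a} + (0 + 0)) | a.a.0) :: --a--▸ t2, --a--▸ t3, --b--▸ t4
  t2 = 0 | (0 | 0) | b.b.0 | ((0\{a} + (0 + 0)) | a.a.0) :: --a--▸ t5, --b--▸ t6
  t3 = a.0 | (0 | 0) | b.b.0 | ((0\{a} + (0 + 0)) | a.0) :: --a--▸ t5, --a--▸ t7, --b--▸ t8
  t4 = a.0 | (0 | 0) | b.0 | ((0\{a} + (0 + 0)) | a.a.0) :: --a--▸ t6, --a--▸ t8, --b--▸ t9
  t5 = 0 | (0 | 0) | b.b.0 | ((0\{a} + (0 + 0)) | a.0) :: --a--▸ t10, --b--▸ t11
  t6 = 0 | (0 | 0) | b.0 | ((0\{a} + (0 + 0)) | a.a.0) :: --a--▸ t11, --b--▸ t12
  t7 = a.0 | (0 | 0) | b.b.0 | ((0\{a} + (0 + 0)) | 0) :: --a--▸ t10, --b--▸ t13
  t8 = a.0 | (0 | 0) | b.0 | ((0\{a} + (0 + 0)) | a.0) :: --a--▸ t11, --a--▸ t13, --b--▸ t14
  t9 = a.0 | (0 | 0) | 0 | ((0\{a} + (0 + 0)) | a.a.0) :: --a--▸ t12, --a--▸ t14
  t10 = 0 | (0 | 0) | b.b.0 | ((0\{a} + (0 + 0)) | 0) :: --b--▸ t15
  t11 = 0 | (0 | 0) | b.0 | ((0\{a} + (0 + 0)) | a.0) :: --a--▸ t15, --b--▸ t16
  t12 = 0 | (0 | 0) | 0 | ((0\{a} + (0 + 0)) | a.a.0) :: --a--▸ t16
  t13 = a.0 | (0 | 0) | b.0 | ((0\{a} + (0 + 0)) | 0) :: --a--▸ t15, --b--▸ t17
  t14 = a.0 | (0 | 0) | 0 | ((0\{a} + (0 + 0)) | a.0) :: --a--▸ t16, --a--▸ t17
  t15 = 0 | (0 | 0) | b.0 | ((0\{a} + (0 + 0)) | 0) :: --b--▸ t18
  t16 = 0 | (0 | 0) | 0 | ((0\{a} + (0 + 0)) | a.0) :: --a--▸ t18
  t17 = a.0 | (0 | 0) | 0 | ((0\{a} + (0 + 0)) | 0) :: --a--▸ t18
  t18 = 0 | (0 | 0) | 0 | ((0\{a} + (0 + 0)) | 0) :: (no moves)
Coarsest stable partition (strong bisimilarity classes):
  B0 = {s0}
  B1 = {s1, t2, t3}
  B2 = {s2, t5, t7}
  B3 = {s4, t10}
  B4 = {s7, t15}
  B5 = {s9, t18}
  B6 = {s5, t11, t13}
  B7 = {s8, t16, t17}
  B8 = {s3, t6, t8}
  B9 = {s6, t12, t14}
  B10 = {t0}
  B11 = {t1}
  B12 = {t4}
  B13 = {t9}
s0 ∈ B0, t0 ∈ B10 → different blocks

P ≁ Q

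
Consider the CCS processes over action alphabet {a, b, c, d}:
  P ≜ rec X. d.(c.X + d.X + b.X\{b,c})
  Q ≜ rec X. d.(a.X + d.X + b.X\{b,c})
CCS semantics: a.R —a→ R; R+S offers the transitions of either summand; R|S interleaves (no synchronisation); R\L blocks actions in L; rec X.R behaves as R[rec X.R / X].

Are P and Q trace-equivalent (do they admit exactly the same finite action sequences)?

LTS(P): 4 reachable states
  p0 = rec X. d.(c.X + d.X + b.X\{b,c}) → =d=> p1
  p1 = c.(rec X. d.(c.X + d.X + b.X\{b,c})) + d.(rec X. d.(c.X + d.X + b.X\{b,c})) + b.(rec X. d.(c.X + d.X + b.X\{b,c}))\{b,c} → =b=> p2, =c=> p0, =d=> p0
  p2 = (rec X. d.(c.X + d.X + b.X\{b,c}))\{b,c} → =d=> p3
  p3 = (c.(rec X. d.(c.X + d.X + b.X\{b,c})) + d.(rec X. d.(c.X + d.X + b.X\{b,c})) + b.(rec X. d.(c.X + d.X + b.X\{b,c}))\{b,c})\{b,c} → =d=> p2
LTS(Q): 4 reachable states
  q0 = rec X. d.(a.X + d.X + b.X\{b,c}) → =d=> q1
  q1 = a.(rec X. d.(a.X + d.X + b.X\{b,c})) + d.(rec X. d.(a.X + d.X + b.X\{b,c})) + b.(rec X. d.(a.X + d.X + b.X\{b,c}))\{b,c} → =a=> q0, =b=> q2, =d=> q0
  q2 = (rec X. d.(a.X + d.X + b.X\{b,c}))\{b,c} → =d=> q3
  q3 = (a.(rec X. d.(a.X + d.X + b.X\{b,c})) + d.(rec X. d.(a.X + d.X + b.X\{b,c})) + b.(rec X. d.(a.X + d.X + b.X\{b,c}))\{b,c})\{b,c} → =a=> q2, =d=> q2
Trace ⟨dc⟩ through P, begin at {p0}:
  step 1 (d): {p1}
  step 2 (c): {p0}
  P completes σ.
Trace ⟨dc⟩ through Q, begin at {q0}:
  step 1 (d): {q1}
  step 2 (c): ∅ (Q stuck)

trace-distinct — witness ⟨dc⟩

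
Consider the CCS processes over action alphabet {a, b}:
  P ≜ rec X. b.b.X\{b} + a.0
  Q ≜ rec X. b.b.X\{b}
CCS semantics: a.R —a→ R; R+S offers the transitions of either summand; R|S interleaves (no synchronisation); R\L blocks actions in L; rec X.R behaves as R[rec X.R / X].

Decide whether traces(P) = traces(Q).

LTS(P): 5 reachable states
  m0 = rec X. b.b.X\{b} + a.0 :: =a=> m1, =b=> m2
  m1 = 0 :: deadlocked
  m2 = b.(rec X. b.b.X\{b} + a.0)\{b} :: =b=> m3
  m3 = (rec X. b.b.X\{b} + a.0)\{b} :: =a=> m4
  m4 = 0\{b} :: deadlocked
LTS(Q): 3 reachable states
  n0 = rec X. b.b.X\{b} :: =b=> n1
  n1 = b.(rec X. b.b.X\{b})\{b} :: =b=> n2
  n2 = (rec X. b.b.X\{b})\{b} :: deadlocked
Run σ = ⟨a⟩ on P: start {m0}
  [1] a ⇒ {m1}
  ✓ P
Run σ = ⟨a⟩ on Q: start {n0}
  [1] a ⇒ no successor for Q

NO — witness ⟨a⟩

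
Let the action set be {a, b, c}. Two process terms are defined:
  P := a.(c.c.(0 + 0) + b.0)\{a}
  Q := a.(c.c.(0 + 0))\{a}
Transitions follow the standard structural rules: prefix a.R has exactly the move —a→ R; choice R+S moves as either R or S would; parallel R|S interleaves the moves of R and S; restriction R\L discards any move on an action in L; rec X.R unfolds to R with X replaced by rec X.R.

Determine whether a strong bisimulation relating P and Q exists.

P ≁ Q

P's transition system — 5 states:
  m0 = a.(c.c.(0 + 0) + b.0)\{a} has moves -a-> m1
  m1 = (c.c.(0 + 0) + b.0)\{a} has moves -b-> m2, -c-> m3
  m2 = 0\{a} has moves ·
  m3 = (c.(0 + 0))\{a} has moves -c-> m4
  m4 = (0 + 0)\{a} has moves ·
Q's transition system — 4 states:
  n0 = a.(c.c.(0 + 0))\{a} has moves -a-> n1
  n1 = (c.c.(0 + 0))\{a} has moves -c-> n2
  n2 = (c.(0 + 0))\{a} has moves -c-> n3
  n3 = (0 + 0)\{a} has moves ·
Partition-refinement fixed point:
  B0 = {m0}
  B1 = {m1}
  B2 = {m2, m4, n3}
  B3 = {m3, n2}
  B4 = {n0}
  B5 = {n1}
m0 ∈ B0, n0 ∈ B4 → different blocks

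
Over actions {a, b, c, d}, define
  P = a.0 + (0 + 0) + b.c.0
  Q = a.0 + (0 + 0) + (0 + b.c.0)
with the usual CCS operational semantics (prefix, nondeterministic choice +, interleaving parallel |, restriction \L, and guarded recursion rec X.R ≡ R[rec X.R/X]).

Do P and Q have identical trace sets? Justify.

trace-equivalent

Reachable graph of P (3 states):
  u0 = a.0 + (0 + 0) + b.c.0 → -a-> u1, -b-> u2
  u1 = 0 → (no moves)
  u2 = c.0 → -c-> u1
Reachable graph of Q (3 states):
  v0 = a.0 + (0 + 0) + (0 + b.c.0) → -a-> v1, -b-> v2
  v1 = 0 → (no moves)
  v2 = c.0 → -c-> v1
Coarsest stable partition (strong bisimilarity classes):
  B0 = {u0, v0}
  B1 = {u1, v1}
  B2 = {u2, v2}
u0 ∈ B0, v0 ∈ B0 → same block
Bisimilar ⇒ trace-equivalent.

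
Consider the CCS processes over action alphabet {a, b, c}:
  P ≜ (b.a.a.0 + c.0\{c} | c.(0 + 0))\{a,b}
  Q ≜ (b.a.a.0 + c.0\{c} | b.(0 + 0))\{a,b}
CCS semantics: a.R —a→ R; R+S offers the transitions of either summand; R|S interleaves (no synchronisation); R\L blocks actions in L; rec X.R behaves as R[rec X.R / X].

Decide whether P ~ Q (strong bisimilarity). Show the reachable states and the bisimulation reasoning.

LTS(P): 4 reachable states
  m0 = (b.a.a.0 + c.0\{c} | c.(0 + 0))\{a,b} ⊢ —c→ m1, —c→ m2
  m1 = (0\{c} | c.(0 + 0))\{a,b} ⊢ —c→ m3
  m2 = (c.0\{c} | (0 + 0))\{a,b} ⊢ —c→ m3
  m3 = (0\{c} | (0 + 0))\{a,b} ⊢ stopped
LTS(Q): 2 reachable states
  n0 = (b.a.a.0 + c.0\{c} | b.(0 + 0))\{a,b} ⊢ —c→ n1
  n1 = (0\{c} | b.(0 + 0))\{a,b} ⊢ stopped
Bisimilarity quotient blocks:
  B0 = {m0}
  B1 = {m1, m2, n0}
  B2 = {m3, n1}
m0 ∈ B0, n0 ∈ B1 → different blocks

P ≁ Q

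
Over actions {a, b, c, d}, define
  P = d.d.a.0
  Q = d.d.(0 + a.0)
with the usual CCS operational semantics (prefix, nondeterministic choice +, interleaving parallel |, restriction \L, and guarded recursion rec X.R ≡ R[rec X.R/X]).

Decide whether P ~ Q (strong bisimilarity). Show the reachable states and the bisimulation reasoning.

bisimilar

LTS(P): 4 reachable states
  s0 = d.d.a.0 → —d→ s1
  s1 = d.a.0 → —d→ s2
  s2 = a.0 → —a→ s3
  s3 = 0 → (no moves)
LTS(Q): 4 reachable states
  t0 = d.d.(0 + a.0) → —d→ t1
  t1 = d.(0 + a.0) → —d→ t2
  t2 = 0 + a.0 → —a→ t3
  t3 = 0 → (no moves)
Bisimilarity quotient blocks:
  B0 = {s0, t0}
  B1 = {s1, t1}
  B2 = {s2, t2}
  B3 = {s3, t3}
s0 ∈ B0, t0 ∈ B0 → same block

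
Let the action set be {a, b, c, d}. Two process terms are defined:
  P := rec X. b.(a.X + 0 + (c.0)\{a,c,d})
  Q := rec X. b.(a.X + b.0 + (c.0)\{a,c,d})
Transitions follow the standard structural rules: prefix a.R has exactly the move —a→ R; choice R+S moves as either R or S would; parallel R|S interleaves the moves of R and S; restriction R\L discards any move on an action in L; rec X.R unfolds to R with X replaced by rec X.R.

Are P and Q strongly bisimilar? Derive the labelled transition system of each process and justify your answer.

NO

LTS(P): 2 reachable states
  u0 = rec X. b.(a.X + 0 + (c.0)\{a,c,d}) :: —b→ u1
  u1 = a.(rec X. b.(a.X + 0 + (c.0)\{a,c,d})) + 0 + (c.0)\{a,c,d} :: —a→ u0
LTS(Q): 3 reachable states
  v0 = rec X. b.(a.X + b.0 + (c.0)\{a,c,d}) :: —b→ v1
  v1 = a.(rec X. b.(a.X + b.0 + (c.0)\{a,c,d})) + b.0 + (c.0)\{a,c,d} :: —a→ v0, —b→ v2
  v2 = 0 :: ·
Bisimilarity quotient blocks:
  B0 = {u0}
  B1 = {u1}
  B2 = {v0}
  B3 = {v1}
  B4 = {v2}
u0 ∈ B0, v0 ∈ B2 → different blocks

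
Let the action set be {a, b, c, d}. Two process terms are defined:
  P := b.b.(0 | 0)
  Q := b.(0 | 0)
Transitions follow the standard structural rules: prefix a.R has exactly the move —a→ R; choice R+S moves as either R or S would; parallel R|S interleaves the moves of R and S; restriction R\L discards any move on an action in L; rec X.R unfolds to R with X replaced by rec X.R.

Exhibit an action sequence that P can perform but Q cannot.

LTS(P): 3 reachable states
  s0 = b.b.(0 | 0) → —b→ s1
  s1 = b.(0 | 0) → —b→ s2
  s2 = 0 | 0 → ∅
LTS(Q): 2 reachable states
  t0 = b.(0 | 0) → —b→ t1
  t1 = 0 | 0 → ∅
Trace ⟨bb⟩ through P, begin at {s0}:
  after b @ step 1: {s1}
  after b @ step 2: {s2}
  P completes σ.
Trace ⟨bb⟩ through Q, begin at {t0}:
  after b @ step 1: {t1}
  after b @ step 2: ∅  — Q cannot continue

bb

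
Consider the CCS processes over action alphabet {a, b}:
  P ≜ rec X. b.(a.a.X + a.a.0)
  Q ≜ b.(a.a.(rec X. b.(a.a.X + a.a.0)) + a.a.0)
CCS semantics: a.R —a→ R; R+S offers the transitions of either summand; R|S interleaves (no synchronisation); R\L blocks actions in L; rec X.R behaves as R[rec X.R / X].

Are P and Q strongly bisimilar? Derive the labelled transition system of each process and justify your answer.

YES

LTS(P): 5 reachable states
  p0 = rec X. b.(a.a.X + a.a.0) :: ··b··> p1
  p1 = a.a.(rec X. b.(a.a.X + a.a.0)) + a.a.0 :: ··a··> p2, ··a··> p3
  p2 = a.(rec X. b.(a.a.X + a.a.0)) :: ··a··> p0
  p3 = a.0 :: ··a··> p4
  p4 = 0 :: ∅
LTS(Q): 6 reachable states
  q0 = b.(a.a.(rec X. b.(a.a.X + a.a.0)) + a.a.0) :: ··b··> q1
  q1 = a.a.(rec X. b.(a.a.X + a.a.0)) + a.a.0 :: ··a··> q2, ··a··> q3
  q2 = a.(rec X. b.(a.a.X + a.a.0)) :: ··a··> q4
  q3 = a.0 :: ··a··> q5
  q4 = rec X. b.(a.a.X + a.a.0) :: ··b··> q1
  q5 = 0 :: ∅
Bisimilarity quotient blocks:
  B0 = {p0, q0, q4}
  B1 = {p1, q1}
  B2 = {p2, q2}
  B3 = {p3, q3}
  B4 = {p4, q5}
p0 ∈ B0, q0 ∈ B0 → same block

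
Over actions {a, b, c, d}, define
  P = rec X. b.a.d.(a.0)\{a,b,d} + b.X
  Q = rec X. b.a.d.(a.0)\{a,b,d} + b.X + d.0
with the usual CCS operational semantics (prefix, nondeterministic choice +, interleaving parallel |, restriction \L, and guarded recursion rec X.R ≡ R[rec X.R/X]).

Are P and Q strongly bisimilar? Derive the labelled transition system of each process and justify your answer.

Reachable graph of P (4 states):
  s0 = rec X. b.a.d.(a.0)\{a,b,d} + b.X has moves --b--▸ s0, --b--▸ s1
  s1 = a.d.(a.0)\{a,b,d} has moves --a--▸ s2
  s2 = d.(a.0)\{a,b,d} has moves --d--▸ s3
  s3 = (a.0)\{a,b,d} has moves (no moves)
Reachable graph of Q (5 states):
  t0 = rec X. b.a.d.(a.0)\{a,b,d} + b.X + d.0 has moves --b--▸ t0, --b--▸ t1, --d--▸ t2
  t1 = a.d.(a.0)\{a,b,d} has moves --a--▸ t3
  t2 = 0 has moves (no moves)
  t3 = d.(a.0)\{a,b,d} has moves --d--▸ t4
  t4 = (a.0)\{a,b,d} has moves (no moves)
Coarsest stable partition (strong bisimilarity classes):
  B0 = {s0}
  B1 = {s1, t1}
  B2 = {s2, t3}
  B3 = {s3, t2, t4}
  B4 = {t0}
s0 ∈ B0, t0 ∈ B4 → different blocks

NO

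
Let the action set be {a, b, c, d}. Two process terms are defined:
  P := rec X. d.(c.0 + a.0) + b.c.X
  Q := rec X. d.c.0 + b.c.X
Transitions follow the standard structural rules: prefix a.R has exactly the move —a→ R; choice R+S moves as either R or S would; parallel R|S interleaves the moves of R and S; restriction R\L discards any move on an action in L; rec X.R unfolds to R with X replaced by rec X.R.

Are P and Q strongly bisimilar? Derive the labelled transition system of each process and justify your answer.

P's transition system — 4 states:
  m0 = rec X. d.(c.0 + a.0) + b.c.X | -b-> m1, -d-> m2
  m1 = c.(rec X. d.(c.0 + a.0) + b.c.X) | -c-> m0
  m2 = c.0 + a.0 | -a-> m3, -c-> m3
  m3 = 0 | ∅
Q's transition system — 4 states:
  n0 = rec X. d.c.0 + b.c.X | -b-> n1, -d-> n2
  n1 = c.(rec X. d.c.0 + b.c.X) | -c-> n0
  n2 = c.0 | -c-> n3
  n3 = 0 | ∅
Bisimilarity quotient blocks:
  B0 = {m0}
  B1 = {m2}
  B2 = {m3, n3}
  B3 = {m1}
  B4 = {n0}
  B5 = {n2}
  B6 = {n1}
m0 ∈ B0, n0 ∈ B4 → different blocks

NO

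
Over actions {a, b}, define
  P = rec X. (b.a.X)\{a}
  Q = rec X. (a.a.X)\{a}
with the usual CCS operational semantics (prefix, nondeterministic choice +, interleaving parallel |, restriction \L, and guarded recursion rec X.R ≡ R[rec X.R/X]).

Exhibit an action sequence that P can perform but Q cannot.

b

P's transition system — 2 states:
  s0 = rec X. (b.a.X)\{a} ⊢ =b=> s1
  s1 = (a.(rec X. (b.a.X)\{a}))\{a} ⊢ ·
Q's transition system — 1 states:
  t0 = rec X. (a.a.X)\{a} ⊢ ·
Executing b from P (initial set {s0}):
  after b @ step 1: {s1}
  P completes σ.
Executing b from Q (initial set {t0}):
  after b @ step 1: ∅  — Q cannot continue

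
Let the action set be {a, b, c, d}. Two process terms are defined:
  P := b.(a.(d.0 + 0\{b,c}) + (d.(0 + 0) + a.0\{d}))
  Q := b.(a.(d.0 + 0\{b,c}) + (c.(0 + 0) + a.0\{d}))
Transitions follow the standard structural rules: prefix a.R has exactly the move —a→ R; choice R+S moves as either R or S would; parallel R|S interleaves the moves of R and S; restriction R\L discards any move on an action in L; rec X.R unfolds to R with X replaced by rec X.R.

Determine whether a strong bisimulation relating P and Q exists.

NO

Reachable graph of P (6 states):
  u0 = b.(a.(d.0 + 0\{b,c}) + (d.(0 + 0) + a.0\{d})) ⊢ —b→ u1
  u1 = a.(d.0 + 0\{b,c}) + (d.(0 + 0) + a.0\{d}) ⊢ —a→ u2, —a→ u3, —d→ u4
  u2 = 0\{d} ⊢ ·
  u3 = d.0 + 0\{b,c} ⊢ —d→ u5
  u4 = 0 + 0 ⊢ ·
  u5 = 0 ⊢ ·
Reachable graph of Q (6 states):
  v0 = b.(a.(d.0 + 0\{b,c}) + (c.(0 + 0) + a.0\{d})) ⊢ —b→ v1
  v1 = a.(d.0 + 0\{b,c}) + (c.(0 + 0) + a.0\{d}) ⊢ —a→ v2, —a→ v3, —c→ v4
  v2 = 0\{d} ⊢ ·
  v3 = d.0 + 0\{b,c} ⊢ —d→ v5
  v4 = 0 + 0 ⊢ ·
  v5 = 0 ⊢ ·
Bisimilarity quotient blocks:
  B0 = {u0}
  B1 = {u1}
  B2 = {u2, u4, u5, v2, v4, v5}
  B3 = {u3, v3}
  B4 = {v0}
  B5 = {v1}
u0 ∈ B0, v0 ∈ B4 → different blocks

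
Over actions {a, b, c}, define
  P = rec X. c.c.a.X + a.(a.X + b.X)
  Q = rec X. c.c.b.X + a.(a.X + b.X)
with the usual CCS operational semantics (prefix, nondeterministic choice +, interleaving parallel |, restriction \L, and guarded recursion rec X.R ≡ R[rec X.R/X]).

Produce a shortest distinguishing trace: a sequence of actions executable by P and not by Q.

cca

P's transition system — 4 states:
  m0 = rec X. c.c.a.X + a.(a.X + b.X) :: -a-> m1, -c-> m2
  m1 = a.(rec X. c.c.a.X + a.(a.X + b.X)) + b.(rec X. c.c.a.X + a.(a.X + b.X)) :: -a-> m0, -b-> m0
  m2 = c.a.(rec X. c.c.a.X + a.(a.X + b.X)) :: -c-> m3
  m3 = a.(rec X. c.c.a.X + a.(a.X + b.X)) :: -a-> m0
Q's transition system — 4 states:
  n0 = rec X. c.c.b.X + a.(a.X + b.X) :: -a-> n1, -c-> n2
  n1 = a.(rec X. c.c.b.X + a.(a.X + b.X)) + b.(rec X. c.c.b.X + a.(a.X + b.X)) :: -a-> n0, -b-> n0
  n2 = c.b.(rec X. c.c.b.X + a.(a.X + b.X)) :: -c-> n3
  n3 = b.(rec X. c.c.b.X + a.(a.X + b.X)) :: -b-> n0
Trace ⟨cca⟩ through P, begin at {m0}:
  after c @ step 1: {m2}
  after c @ step 2: {m3}
  after a @ step 3: {m0}
  — P admits the full trace.
Trace ⟨cca⟩ through Q, begin at {n0}:
  after c @ step 1: {n2}
  after c @ step 2: {n3}
  after a @ step 3: ∅  — Q cannot continue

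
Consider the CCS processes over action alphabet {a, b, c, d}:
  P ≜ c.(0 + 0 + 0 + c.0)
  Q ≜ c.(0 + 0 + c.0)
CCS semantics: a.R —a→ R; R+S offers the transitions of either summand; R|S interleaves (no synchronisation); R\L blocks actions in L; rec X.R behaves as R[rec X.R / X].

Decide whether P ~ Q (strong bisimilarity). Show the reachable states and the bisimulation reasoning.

Reachable graph of P (3 states):
  s0 = c.(0 + 0 + 0 + c.0) has moves =c=> s1
  s1 = 0 + 0 + 0 + c.0 has moves =c=> s2
  s2 = 0 has moves ·
Reachable graph of Q (3 states):
  t0 = c.(0 + 0 + c.0) has moves =c=> t1
  t1 = 0 + 0 + c.0 has moves =c=> t2
  t2 = 0 has moves ·
Partition-refinement fixed point:
  B0 = {s0, t0}
  B1 = {s1, t1}
  B2 = {s2, t2}
s0 ∈ B0, t0 ∈ B0 → same block

P ~ Q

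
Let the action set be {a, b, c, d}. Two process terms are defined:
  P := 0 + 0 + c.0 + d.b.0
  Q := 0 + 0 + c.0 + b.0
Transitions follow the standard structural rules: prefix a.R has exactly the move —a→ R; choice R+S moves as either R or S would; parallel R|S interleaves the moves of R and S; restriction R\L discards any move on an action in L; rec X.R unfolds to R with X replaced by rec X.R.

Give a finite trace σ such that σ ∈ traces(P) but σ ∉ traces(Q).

LTS(P): 3 reachable states
  m0 = 0 + 0 + c.0 + d.b.0 | -c-> m1, -d-> m2
  m1 = 0 | deadlocked
  m2 = b.0 | -b-> m1
LTS(Q): 2 reachable states
  n0 = 0 + 0 + c.0 + b.0 | -b-> n1, -c-> n1
  n1 = 0 | deadlocked
Trace ⟨d⟩ through P, begin at {m0}:
  after d @ step 1: {m2}
  — P admits the full trace.
Trace ⟨d⟩ through Q, begin at {n0}:
  after d @ step 1: no successor for Q

d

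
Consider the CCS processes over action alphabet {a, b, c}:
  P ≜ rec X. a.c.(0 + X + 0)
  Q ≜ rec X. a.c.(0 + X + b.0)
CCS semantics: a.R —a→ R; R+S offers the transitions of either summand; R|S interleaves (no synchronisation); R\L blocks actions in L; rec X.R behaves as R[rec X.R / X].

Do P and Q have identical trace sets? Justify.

Reachable graph of P (3 states):
  p0 = rec X. a.c.(0 + X + 0) has moves --a--▸ p1
  p1 = c.(0 + (rec X. a.c.(0 + X + 0)) + 0) has moves --c--▸ p2
  p2 = 0 + (rec X. a.c.(0 + X + 0)) + 0 has moves --a--▸ p1
Reachable graph of Q (4 states):
  q0 = rec X. a.c.(0 + X + b.0) has moves --a--▸ q1
  q1 = c.(0 + (rec X. a.c.(0 + X + b.0)) + b.0) has moves --c--▸ q2
  q2 = 0 + (rec X. a.c.(0 + X + b.0)) + b.0 has moves --a--▸ q1, --b--▸ q3
  q3 = 0 has moves ·
Executing acb from Q (initial set {q0}):
  step 1 (a): {q1}
  step 2 (c): {q2}
  step 3 (b): {q3}
  — Q admits the full trace.
Executing acb from P (initial set {p0}):
  step 1 (a): {p1}
  step 2 (c): {p2}
  step 3 (b): no successor for P

trace-distinct — witness ⟨acb⟩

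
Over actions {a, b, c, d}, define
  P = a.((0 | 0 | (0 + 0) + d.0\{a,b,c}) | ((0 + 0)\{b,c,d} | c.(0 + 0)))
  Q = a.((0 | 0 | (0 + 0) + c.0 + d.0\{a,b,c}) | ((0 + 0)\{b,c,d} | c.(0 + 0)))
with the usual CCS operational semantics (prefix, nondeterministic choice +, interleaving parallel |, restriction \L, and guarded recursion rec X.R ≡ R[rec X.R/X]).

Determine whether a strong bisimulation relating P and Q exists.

LTS(P): 5 reachable states
  p0 = a.((0 | 0 | (0 + 0) + d.0\{a,b,c}) | ((0 + 0)\{b,c,d} | c.(0 + 0))) → ··a··> p1
  p1 = (0 | 0 | (0 + 0) + d.0\{a,b,c}) | ((0 + 0)\{b,c,d} | c.(0 + 0)) → ··c··> p2, ··d··> p3
  p2 = (0 | 0 | (0 + 0) + d.0\{a,b,c}) | ((0 + 0)\{b,c,d} | (0 + 0)) → ··d··> p4
  p3 = 0\{a,b,c} | ((0 + 0)\{b,c,d} | c.(0 + 0)) → ··c··> p4
  p4 = 0\{a,b,c} | ((0 + 0)\{b,c,d} | (0 + 0)) → ∅
LTS(Q): 7 reachable states
  q0 = a.((0 | 0 | (0 + 0) + c.0 + d.0\{a,b,c}) | ((0 + 0)\{b,c,d} | c.(0 + 0))) → ··a··> q1
  q1 = (0 | 0 | (0 + 0) + c.0 + d.0\{a,b,c}) | ((0 + 0)\{b,c,d} | c.(0 + 0)) → ··c··> q2, ··c··> q3, ··d··> q4
  q2 = (0 | 0 | (0 + 0) + c.0 + d.0\{a,b,c}) | ((0 + 0)\{b,c,d} | (0 + 0)) → ··c··> q5, ··d··> q6
  q3 = 0 | ((0 + 0)\{b,c,d} | c.(0 + 0)) → ··c··> q5
  q4 = 0\{a,b,c} | ((0 + 0)\{b,c,d} | c.(0 + 0)) → ··c··> q6
  q5 = 0 | ((0 + 0)\{b,c,d} | (0 + 0)) → ∅
  q6 = 0\{a,b,c} | ((0 + 0)\{b,c,d} | (0 + 0)) → ∅
Bisimilarity quotient blocks:
  B0 = {p0}
  B1 = {p1}
  B2 = {p2}
  B3 = {p4, q5, q6}
  B4 = {p3, q3, q4}
  B5 = {q0}
  B6 = {q1}
  B7 = {q2}
p0 ∈ B0, q0 ∈ B5 → different blocks

not bisimilar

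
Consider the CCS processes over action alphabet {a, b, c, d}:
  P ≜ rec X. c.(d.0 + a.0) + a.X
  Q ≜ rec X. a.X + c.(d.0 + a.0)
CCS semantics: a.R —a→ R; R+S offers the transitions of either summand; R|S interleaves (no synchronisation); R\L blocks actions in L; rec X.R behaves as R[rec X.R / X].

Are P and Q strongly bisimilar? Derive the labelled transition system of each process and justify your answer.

LTS(P): 3 reachable states
  s0 = rec X. c.(d.0 + a.0) + a.X has moves ··a··> s0, ··c··> s1
  s1 = d.0 + a.0 has moves ··a··> s2, ··d··> s2
  s2 = 0 has moves (no moves)
LTS(Q): 3 reachable states
  t0 = rec X. a.X + c.(d.0 + a.0) has moves ··a··> t0, ··c··> t1
  t1 = d.0 + a.0 has moves ··a··> t2, ··d··> t2
  t2 = 0 has moves (no moves)
Partition-refinement fixed point:
  B0 = {s0, t0}
  B1 = {s1, t1}
  B2 = {s2, t2}
s0 ∈ B0, t0 ∈ B0 → same block

bisimilar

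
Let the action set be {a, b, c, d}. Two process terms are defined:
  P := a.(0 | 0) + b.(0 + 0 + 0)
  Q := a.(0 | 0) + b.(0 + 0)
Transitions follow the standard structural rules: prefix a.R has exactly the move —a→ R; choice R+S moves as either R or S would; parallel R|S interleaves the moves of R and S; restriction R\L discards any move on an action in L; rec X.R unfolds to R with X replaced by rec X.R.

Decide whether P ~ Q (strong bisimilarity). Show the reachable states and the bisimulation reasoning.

P ~ Q

Reachable graph of P (3 states):
  p0 = a.(0 | 0) + b.(0 + 0 + 0) ⊢ --a--▸ p1, --b--▸ p2
  p1 = 0 | 0 ⊢ ∅
  p2 = 0 + 0 + 0 ⊢ ∅
Reachable graph of Q (3 states):
  q0 = a.(0 | 0) + b.(0 + 0) ⊢ --a--▸ q1, --b--▸ q2
  q1 = 0 | 0 ⊢ ∅
  q2 = 0 + 0 ⊢ ∅
Bisimilarity quotient blocks:
  B0 = {p0, q0}
  B1 = {p1, p2, q1, q2}
p0 ∈ B0, q0 ∈ B0 → same block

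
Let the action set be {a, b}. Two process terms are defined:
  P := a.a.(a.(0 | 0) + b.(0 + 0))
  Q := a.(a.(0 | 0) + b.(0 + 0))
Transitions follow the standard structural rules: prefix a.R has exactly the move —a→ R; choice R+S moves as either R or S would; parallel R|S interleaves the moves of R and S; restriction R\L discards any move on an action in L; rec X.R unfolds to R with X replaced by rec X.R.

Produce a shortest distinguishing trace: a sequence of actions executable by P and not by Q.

Reachable graph of P (5 states):
  m0 = a.a.(a.(0 | 0) + b.(0 + 0)) → —a→ m1
  m1 = a.(a.(0 | 0) + b.(0 + 0)) → —a→ m2
  m2 = a.(0 | 0) + b.(0 + 0) → —a→ m3, —b→ m4
  m3 = 0 | 0 → (no moves)
  m4 = 0 + 0 → (no moves)
Reachable graph of Q (4 states):
  n0 = a.(a.(0 | 0) + b.(0 + 0)) → —a→ n1
  n1 = a.(0 | 0) + b.(0 + 0) → —a→ n2, —b→ n3
  n2 = 0 | 0 → (no moves)
  n3 = 0 + 0 → (no moves)
Executing aaa from P (initial set {m0}):
  [1] a ⇒ {m1}
  [2] a ⇒ {m2}
  [3] a ⇒ {m3}
  — P admits the full trace.
Executing aaa from Q (initial set {n0}):
  [1] a ⇒ {n1}
  [2] a ⇒ {n2}
  [3] a ⇒ ∅ (Q stuck)

aaa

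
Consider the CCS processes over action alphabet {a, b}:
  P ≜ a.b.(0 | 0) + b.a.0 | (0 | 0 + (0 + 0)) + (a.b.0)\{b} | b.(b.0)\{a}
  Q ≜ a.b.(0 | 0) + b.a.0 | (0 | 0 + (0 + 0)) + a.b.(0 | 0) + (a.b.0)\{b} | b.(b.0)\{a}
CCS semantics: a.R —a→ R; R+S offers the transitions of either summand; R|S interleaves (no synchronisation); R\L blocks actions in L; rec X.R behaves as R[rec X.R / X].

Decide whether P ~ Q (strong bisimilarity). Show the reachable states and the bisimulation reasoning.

YES

P's transition system — 10 states:
  p0 = a.b.(0 | 0) + b.a.0 | (0 | 0 + (0 + 0)) + (a.b.0)\{b} | b.(b.0)\{a} → ··a··> p1, ··a··> p2, ··b··> p3, ··b··> p4
  p1 = (b.0)\{b} | b.(b.0)\{a} → ··b··> p5
  p2 = b.(0 | 0) → ··b··> p6
  p3 = (a.b.0)\{b} | (b.0)\{a} → ··a··> p5, ··b··> p7
  p4 = a.0 | (0 | 0 + (0 + 0)) → ··a··> p8
  p5 = (b.0)\{b} | (b.0)\{a} → ··b··> p9
  p6 = 0 | 0 → stopped
  p7 = (a.b.0)\{b} | 0\{a} → ··a··> p9
  p8 = 0 | (0 | 0 + (0 + 0)) → stopped
  p9 = (b.0)\{b} | 0\{a} → stopped
Q's transition system — 10 states:
  q0 = a.b.(0 | 0) + b.a.0 | (0 | 0 + (0 + 0)) + a.b.(0 | 0) + (a.b.0)\{b} | b.(b.0)\{a} → ··a··> q1, ··a··> q2, ··b··> q3, ··b··> q4
  q1 = (b.0)\{b} | b.(b.0)\{a} → ··b··> q5
  q2 = b.(0 | 0) → ··b··> q6
  q3 = (a.b.0)\{b} | (b.0)\{a} → ··a··> q5, ··b··> q7
  q4 = a.0 | (0 | 0 + (0 + 0)) → ··a··> q8
  q5 = (b.0)\{b} | (b.0)\{a} → ··b··> q9
  q6 = 0 | 0 → stopped
  q7 = (a.b.0)\{b} | 0\{a} → ··a··> q9
  q8 = 0 | (0 | 0 + (0 + 0)) → stopped
  q9 = (b.0)\{b} | 0\{a} → stopped
Partition-refinement fixed point:
  B0 = {p0, q0}
  B1 = {p4, p7, q4, q7}
  B2 = {p6, p8, p9, q6, q8, q9}
  B3 = {p2, p5, q2, q5}
  B4 = {p1, q1}
  B5 = {p3, q3}
p0 ∈ B0, q0 ∈ B0 → same block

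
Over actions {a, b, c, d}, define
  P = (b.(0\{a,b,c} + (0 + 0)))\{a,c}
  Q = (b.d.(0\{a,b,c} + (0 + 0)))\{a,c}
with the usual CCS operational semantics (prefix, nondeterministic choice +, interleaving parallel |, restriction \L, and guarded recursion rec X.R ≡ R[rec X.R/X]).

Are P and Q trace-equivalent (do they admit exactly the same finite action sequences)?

trace-distinct — witness ⟨bd⟩

P's transition system — 2 states:
  u0 = (b.(0\{a,b,c} + (0 + 0)))\{a,c} :: --b--▸ u1
  u1 = (0\{a,b,c} + (0 + 0))\{a,c} :: (no moves)
Q's transition system — 3 states:
  v0 = (b.d.(0\{a,b,c} + (0 + 0)))\{a,c} :: --b--▸ v1
  v1 = (d.(0\{a,b,c} + (0 + 0)))\{a,c} :: --d--▸ v2
  v2 = (0\{a,b,c} + (0 + 0))\{a,c} :: (no moves)
Executing bd from Q (initial set {v0}):
  step 1 (b): {v1}
  step 2 (d): {v2}
  Q completes σ.
Executing bd from P (initial set {u0}):
  step 1 (b): {u1}
  step 2 (d): ∅  — P cannot continue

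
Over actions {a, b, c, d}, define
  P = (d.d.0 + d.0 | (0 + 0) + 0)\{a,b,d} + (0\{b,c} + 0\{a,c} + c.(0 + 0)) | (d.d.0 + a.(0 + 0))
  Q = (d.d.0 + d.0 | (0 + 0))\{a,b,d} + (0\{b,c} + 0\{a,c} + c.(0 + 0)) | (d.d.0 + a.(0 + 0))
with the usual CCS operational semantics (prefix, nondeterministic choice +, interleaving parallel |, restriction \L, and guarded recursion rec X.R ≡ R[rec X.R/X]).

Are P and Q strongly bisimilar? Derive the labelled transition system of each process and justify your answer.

bisimilar

Reachable graph of P (8 states):
  m0 = (d.d.0 + d.0 | (0 + 0) + 0)\{a,b,d} + (0\{b,c} + 0\{a,c} + c.(0 + 0)) | (d.d.0 + a.(0 + 0)) :: --a--▸ m1, --c--▸ m2, --d--▸ m3
  m1 = (0\{b,c} + 0\{a,c} + c.(0 + 0)) | (0 + 0) :: --c--▸ m4
  m2 = (0 + 0) | (d.d.0 + a.(0 + 0)) :: --a--▸ m4, --d--▸ m5
  m3 = (0\{b,c} + 0\{a,c} + c.(0 + 0)) | d.0 :: --c--▸ m5, --d--▸ m6
  m4 = (0 + 0) | (0 + 0) :: stopped
  m5 = (0 + 0) | d.0 :: --d--▸ m7
  m6 = (0\{b,c} + 0\{a,c} + c.(0 + 0)) | 0 :: --c--▸ m7
  m7 = (0 + 0) | 0 :: stopped
Reachable graph of Q (8 states):
  n0 = (d.d.0 + d.0 | (0 + 0))\{a,b,d} + (0\{b,c} + 0\{a,c} + c.(0 + 0)) | (d.d.0 + a.(0 + 0)) :: --a--▸ n1, --c--▸ n2, --d--▸ n3
  n1 = (0\{b,c} + 0\{a,c} + c.(0 + 0)) | (0 + 0) :: --c--▸ n4
  n2 = (0 + 0) | (d.d.0 + a.(0 + 0)) :: --a--▸ n4, --d--▸ n5
  n3 = (0\{b,c} + 0\{a,c} + c.(0 + 0)) | d.0 :: --c--▸ n5, --d--▸ n6
  n4 = (0 + 0) | (0 + 0) :: stopped
  n5 = (0 + 0) | d.0 :: --d--▸ n7
  n6 = (0\{b,c} + 0\{a,c} + c.(0 + 0)) | 0 :: --c--▸ n7
  n7 = (0 + 0) | 0 :: stopped
Coarsest stable partition (strong bisimilarity classes):
  B0 = {m0, n0}
  B1 = {m3, n3}
  B2 = {m1, m6, n1, n6}
  B3 = {m4, m7, n4, n7}
  B4 = {m5, n5}
  B5 = {m2, n2}
m0 ∈ B0, n0 ∈ B0 → same block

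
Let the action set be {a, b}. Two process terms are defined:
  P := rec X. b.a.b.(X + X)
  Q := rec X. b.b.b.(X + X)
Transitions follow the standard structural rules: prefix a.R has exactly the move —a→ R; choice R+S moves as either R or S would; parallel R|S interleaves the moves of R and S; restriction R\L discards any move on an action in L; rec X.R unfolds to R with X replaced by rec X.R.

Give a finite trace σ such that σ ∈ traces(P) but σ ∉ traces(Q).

ba

LTS(P): 4 reachable states
  u0 = rec X. b.a.b.(X + X) has moves =b=> u1
  u1 = a.b.((rec X. b.a.b.(X + X)) + (rec X. b.a.b.(X + X))) has moves =a=> u2
  u2 = b.((rec X. b.a.b.(X + X)) + (rec X. b.a.b.(X + X))) has moves =b=> u3
  u3 = (rec X. b.a.b.(X + X)) + (rec X. b.a.b.(X + X)) has moves =b=> u1
LTS(Q): 4 reachable states
  v0 = rec X. b.b.b.(X + X) has moves =b=> v1
  v1 = b.b.((rec X. b.b.b.(X + X)) + (rec X. b.b.b.(X + X))) has moves =b=> v2
  v2 = b.((rec X. b.b.b.(X + X)) + (rec X. b.b.b.(X + X))) has moves =b=> v3
  v3 = (rec X. b.b.b.(X + X)) + (rec X. b.b.b.(X + X)) has moves =b=> v1
Run σ = ⟨ba⟩ on P: start {u0}
  [1] b ⇒ {u1}
  [2] a ⇒ {u2}
  P completes σ.
Run σ = ⟨ba⟩ on Q: start {v0}
  [1] b ⇒ {v1}
  [2] a ⇒ ∅  — Q cannot continue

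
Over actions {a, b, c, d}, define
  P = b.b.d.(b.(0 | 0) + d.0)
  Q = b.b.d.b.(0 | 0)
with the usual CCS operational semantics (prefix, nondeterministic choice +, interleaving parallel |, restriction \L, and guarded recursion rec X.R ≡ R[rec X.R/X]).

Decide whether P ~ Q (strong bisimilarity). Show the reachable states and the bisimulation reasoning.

P's transition system — 6 states:
  m0 = b.b.d.(b.(0 | 0) + d.0) ⊢ —b→ m1
  m1 = b.d.(b.(0 | 0) + d.0) ⊢ —b→ m2
  m2 = d.(b.(0 | 0) + d.0) ⊢ —d→ m3
  m3 = b.(0 | 0) + d.0 ⊢ —b→ m4, —d→ m5
  m4 = 0 | 0 ⊢ (no moves)
  m5 = 0 ⊢ (no moves)
Q's transition system — 5 states:
  n0 = b.b.d.b.(0 | 0) ⊢ —b→ n1
  n1 = b.d.b.(0 | 0) ⊢ —b→ n2
  n2 = d.b.(0 | 0) ⊢ —d→ n3
  n3 = b.(0 | 0) ⊢ —b→ n4
  n4 = 0 | 0 ⊢ (no moves)
Coarsest stable partition (strong bisimilarity classes):
  B0 = {m0}
  B1 = {m1}
  B2 = {m2}
  B3 = {m3}
  B4 = {m4, m5, n4}
  B5 = {n0}
  B6 = {n1}
  B7 = {n2}
  B8 = {n3}
m0 ∈ B0, n0 ∈ B5 → different blocks

not bisimilar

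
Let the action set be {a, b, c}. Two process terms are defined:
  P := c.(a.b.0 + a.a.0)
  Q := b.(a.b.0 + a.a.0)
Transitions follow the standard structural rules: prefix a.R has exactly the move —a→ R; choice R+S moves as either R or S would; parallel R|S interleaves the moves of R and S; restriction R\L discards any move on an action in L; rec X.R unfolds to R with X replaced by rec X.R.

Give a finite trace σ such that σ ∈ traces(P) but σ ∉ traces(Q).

LTS(P): 5 reachable states
  p0 = c.(a.b.0 + a.a.0) → =c=> p1
  p1 = a.b.0 + a.a.0 → =a=> p2, =a=> p3
  p2 = a.0 → =a=> p4
  p3 = b.0 → =b=> p4
  p4 = 0 → (no moves)
LTS(Q): 5 reachable states
  q0 = b.(a.b.0 + a.a.0) → =b=> q1
  q1 = a.b.0 + a.a.0 → =a=> q2, =a=> q3
  q2 = a.0 → =a=> q4
  q3 = b.0 → =b=> q4
  q4 = 0 → (no moves)
Executing c from P (initial set {p0}):
  step 1 (c): {p1}
  — P admits the full trace.
Executing c from Q (initial set {q0}):
  step 1 (c): ∅  — Q cannot continue

c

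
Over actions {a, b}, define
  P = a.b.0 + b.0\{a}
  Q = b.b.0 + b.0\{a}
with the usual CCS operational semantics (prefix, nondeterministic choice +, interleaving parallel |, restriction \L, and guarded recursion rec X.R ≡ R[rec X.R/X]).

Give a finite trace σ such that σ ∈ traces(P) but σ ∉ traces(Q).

a

LTS(P): 4 reachable states
  s0 = a.b.0 + b.0\{a} has moves =a=> s1, =b=> s2
  s1 = b.0 has moves =b=> s3
  s2 = 0\{a} has moves ∅
  s3 = 0 has moves ∅
LTS(Q): 4 reachable states
  t0 = b.b.0 + b.0\{a} has moves =b=> t1, =b=> t2
  t1 = 0\{a} has moves ∅
  t2 = b.0 has moves =b=> t3
  t3 = 0 has moves ∅
Executing a from P (initial set {s0}):
  after a @ step 1: {s1}
  P completes σ.
Executing a from Q (initial set {t0}):
  after a @ step 1: ∅ (Q stuck)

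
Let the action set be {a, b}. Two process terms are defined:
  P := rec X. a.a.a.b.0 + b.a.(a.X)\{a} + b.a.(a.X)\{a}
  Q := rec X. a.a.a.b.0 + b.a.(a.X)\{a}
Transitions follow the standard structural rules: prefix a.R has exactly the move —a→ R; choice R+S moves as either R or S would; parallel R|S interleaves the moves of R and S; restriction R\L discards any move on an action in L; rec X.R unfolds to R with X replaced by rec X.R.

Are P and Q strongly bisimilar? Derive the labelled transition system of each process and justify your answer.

bisimilar

P's transition system — 7 states:
  s0 = rec X. a.a.a.b.0 + b.a.(a.X)\{a} + b.a.(a.X)\{a} :: =a=> s1, =b=> s2
  s1 = a.a.b.0 :: =a=> s3
  s2 = a.(a.(rec X. a.a.a.b.0 + b.a.(a.X)\{a} + b.a.(a.X)\{a}))\{a} :: =a=> s4
  s3 = a.b.0 :: =a=> s5
  s4 = (a.(rec X. a.a.a.b.0 + b.a.(a.X)\{a} + b.a.(a.X)\{a}))\{a} :: (no moves)
  s5 = b.0 :: =b=> s6
  s6 = 0 :: (no moves)
Q's transition system — 7 states:
  t0 = rec X. a.a.a.b.0 + b.a.(a.X)\{a} :: =a=> t1, =b=> t2
  t1 = a.a.b.0 :: =a=> t3
  t2 = a.(a.(rec X. a.a.a.b.0 + b.a.(a.X)\{a}))\{a} :: =a=> t4
  t3 = a.b.0 :: =a=> t5
  t4 = (a.(rec X. a.a.a.b.0 + b.a.(a.X)\{a}))\{a} :: (no moves)
  t5 = b.0 :: =b=> t6
  t6 = 0 :: (no moves)
Partition-refinement fixed point:
  B0 = {s0, t0}
  B1 = {s1, t1}
  B2 = {s3, t3}
  B3 = {s5, t5}
  B4 = {s4, s6, t4, t6}
  B5 = {s2, t2}
s0 ∈ B0, t0 ∈ B0 → same block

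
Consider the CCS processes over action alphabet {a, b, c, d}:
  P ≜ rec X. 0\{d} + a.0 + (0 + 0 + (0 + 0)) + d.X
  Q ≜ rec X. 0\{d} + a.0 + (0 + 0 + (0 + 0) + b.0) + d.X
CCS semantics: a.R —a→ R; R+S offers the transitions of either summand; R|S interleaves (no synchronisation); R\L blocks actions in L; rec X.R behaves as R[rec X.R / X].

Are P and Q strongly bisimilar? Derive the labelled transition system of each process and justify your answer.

NO

Reachable graph of P (2 states):
  u0 = rec X. 0\{d} + a.0 + (0 + 0 + (0 + 0)) + d.X ⊢ —a→ u1, —d→ u0
  u1 = 0 ⊢ (no moves)
Reachable graph of Q (2 states):
  v0 = rec X. 0\{d} + a.0 + (0 + 0 + (0 + 0) + b.0) + d.X ⊢ —a→ v1, —b→ v1, —d→ v0
  v1 = 0 ⊢ (no moves)
Bisimilarity quotient blocks:
  B0 = {u0}
  B1 = {u1, v1}
  B2 = {v0}
u0 ∈ B0, v0 ∈ B2 → different blocks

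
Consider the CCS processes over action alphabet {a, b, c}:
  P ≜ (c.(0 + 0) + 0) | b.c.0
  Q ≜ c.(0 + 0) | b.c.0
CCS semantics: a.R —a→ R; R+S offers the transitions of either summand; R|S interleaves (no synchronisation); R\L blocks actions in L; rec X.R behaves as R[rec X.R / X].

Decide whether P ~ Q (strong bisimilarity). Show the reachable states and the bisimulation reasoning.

P ~ Q

P's transition system — 6 states:
  p0 = (c.(0 + 0) + 0) | b.c.0 :: —b→ p1, —c→ p2
  p1 = (c.(0 + 0) + 0) | c.0 :: —c→ p3, —c→ p4
  p2 = (0 + 0) | b.c.0 :: —b→ p3
  p3 = (0 + 0) | c.0 :: —c→ p5
  p4 = (c.(0 + 0) + 0) | 0 :: —c→ p5
  p5 = (0 + 0) | 0 :: ∅
Q's transition system — 6 states:
  q0 = c.(0 + 0) | b.c.0 :: —b→ q1, —c→ q2
  q1 = c.(0 + 0) | c.0 :: —c→ q3, —c→ q4
  q2 = (0 + 0) | b.c.0 :: —b→ q3
  q3 = (0 + 0) | c.0 :: —c→ q5
  q4 = c.(0 + 0) | 0 :: —c→ q5
  q5 = (0 + 0) | 0 :: ∅
Bisimilarity quotient blocks:
  B0 = {p0, q0}
  B1 = {p2, q2}
  B2 = {p3, p4, q3, q4}
  B3 = {p5, q5}
  B4 = {p1, q1}
p0 ∈ B0, q0 ∈ B0 → same block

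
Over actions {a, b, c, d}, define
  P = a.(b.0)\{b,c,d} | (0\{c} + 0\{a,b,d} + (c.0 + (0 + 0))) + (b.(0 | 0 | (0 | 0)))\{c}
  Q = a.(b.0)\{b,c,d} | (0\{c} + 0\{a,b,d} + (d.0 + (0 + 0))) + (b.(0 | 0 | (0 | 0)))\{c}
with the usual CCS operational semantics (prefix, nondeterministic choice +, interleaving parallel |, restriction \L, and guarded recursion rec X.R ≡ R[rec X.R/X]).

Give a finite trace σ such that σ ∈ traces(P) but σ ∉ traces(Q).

c

Reachable graph of P (5 states):
  m0 = a.(b.0)\{b,c,d} | (0\{c} + 0\{a,b,d} + (c.0 + (0 + 0))) + (b.(0 | 0 | (0 | 0)))\{c} | —a→ m1, —b→ m2, —c→ m3
  m1 = (b.0)\{b,c,d} | (0\{c} + 0\{a,b,d} + (c.0 + (0 + 0))) | —c→ m4
  m2 = (0 | 0 | (0 | 0))\{c} | stopped
  m3 = a.(b.0)\{b,c,d} | 0 | —a→ m4
  m4 = (b.0)\{b,c,d} | 0 | stopped
Reachable graph of Q (5 states):
  n0 = a.(b.0)\{b,c,d} | (0\{c} + 0\{a,b,d} + (d.0 + (0 + 0))) + (b.(0 | 0 | (0 | 0)))\{c} | —a→ n1, —b→ n2, —d→ n3
  n1 = (b.0)\{b,c,d} | (0\{c} + 0\{a,b,d} + (d.0 + (0 + 0))) | —d→ n4
  n2 = (0 | 0 | (0 | 0))\{c} | stopped
  n3 = a.(b.0)\{b,c,d} | 0 | —a→ n4
  n4 = (b.0)\{b,c,d} | 0 | stopped
Run σ = ⟨c⟩ on P: start {m0}
  after c @ step 1: {m3}
  P completes σ.
Run σ = ⟨c⟩ on Q: start {n0}
  after c @ step 1: ∅  — Q cannot continue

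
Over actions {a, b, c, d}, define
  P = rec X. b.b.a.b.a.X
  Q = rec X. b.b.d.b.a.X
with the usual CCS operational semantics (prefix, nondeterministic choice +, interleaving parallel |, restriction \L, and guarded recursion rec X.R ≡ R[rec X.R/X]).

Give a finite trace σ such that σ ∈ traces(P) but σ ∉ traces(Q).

P's transition system — 5 states:
  p0 = rec X. b.b.a.b.a.X ⊢ -b-> p1
  p1 = b.a.b.a.(rec X. b.b.a.b.a.X) ⊢ -b-> p2
  p2 = a.b.a.(rec X. b.b.a.b.a.X) ⊢ -a-> p3
  p3 = b.a.(rec X. b.b.a.b.a.X) ⊢ -b-> p4
  p4 = a.(rec X. b.b.a.b.a.X) ⊢ -a-> p0
Q's transition system — 5 states:
  q0 = rec X. b.b.d.b.a.X ⊢ -b-> q1
  q1 = b.d.b.a.(rec X. b.b.d.b.a.X) ⊢ -b-> q2
  q2 = d.b.a.(rec X. b.b.d.b.a.X) ⊢ -d-> q3
  q3 = b.a.(rec X. b.b.d.b.a.X) ⊢ -b-> q4
  q4 = a.(rec X. b.b.d.b.a.X) ⊢ -a-> q0
Run σ = ⟨bba⟩ on P: start {p0}
  step 1 (b): {p1}
  step 2 (b): {p2}
  step 3 (a): {p3}
  ✓ P
Run σ = ⟨bba⟩ on Q: start {q0}
  step 1 (b): {q1}
  step 2 (b): {q2}
  step 3 (a): ∅  — Q cannot continue

bba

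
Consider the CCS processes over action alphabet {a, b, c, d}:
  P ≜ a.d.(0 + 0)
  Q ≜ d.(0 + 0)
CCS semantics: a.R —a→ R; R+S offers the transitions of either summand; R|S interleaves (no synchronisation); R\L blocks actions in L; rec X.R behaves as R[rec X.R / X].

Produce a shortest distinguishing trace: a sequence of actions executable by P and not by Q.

a

P's transition system — 3 states:
  s0 = a.d.(0 + 0) :: =a=> s1
  s1 = d.(0 + 0) :: =d=> s2
  s2 = 0 + 0 :: ·
Q's transition system — 2 states:
  t0 = d.(0 + 0) :: =d=> t1
  t1 = 0 + 0 :: ·
Trace ⟨a⟩ through P, begin at {s0}:
  [1] a ⇒ {s1}
  ✓ P
Trace ⟨a⟩ through Q, begin at {t0}:
  [1] a ⇒ no successor for Q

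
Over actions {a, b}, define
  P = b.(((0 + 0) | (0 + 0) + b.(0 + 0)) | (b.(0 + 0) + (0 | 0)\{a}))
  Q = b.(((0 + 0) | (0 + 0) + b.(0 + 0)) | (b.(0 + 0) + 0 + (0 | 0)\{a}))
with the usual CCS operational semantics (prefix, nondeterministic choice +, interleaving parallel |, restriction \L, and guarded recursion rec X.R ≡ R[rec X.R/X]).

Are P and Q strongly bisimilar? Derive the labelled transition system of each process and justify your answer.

Reachable graph of P (5 states):
  p0 = b.(((0 + 0) | (0 + 0) + b.(0 + 0)) | (b.(0 + 0) + (0 | 0)\{a})) → -b-> p1
  p1 = ((0 + 0) | (0 + 0) + b.(0 + 0)) | (b.(0 + 0) + (0 | 0)\{a}) → -b-> p2, -b-> p3
  p2 = ((0 + 0) | (0 + 0) + b.(0 + 0)) | (0 + 0) → -b-> p4
  p3 = (0 + 0) | (b.(0 + 0) + (0 | 0)\{a}) → -b-> p4
  p4 = (0 + 0) | (0 + 0) → (no moves)
Reachable graph of Q (5 states):
  q0 = b.(((0 + 0) | (0 + 0) + b.(0 + 0)) | (b.(0 + 0) + 0 + (0 | 0)\{a})) → -b-> q1
  q1 = ((0 + 0) | (0 + 0) + b.(0 + 0)) | (b.(0 + 0) + 0 + (0 | 0)\{a}) → -b-> q2, -b-> q3
  q2 = ((0 + 0) | (0 + 0) + b.(0 + 0)) | (0 + 0) → -b-> q4
  q3 = (0 + 0) | (b.(0 + 0) + 0 + (0 | 0)\{a}) → -b-> q4
  q4 = (0 + 0) | (0 + 0) → (no moves)
Partition-refinement fixed point:
  B0 = {p0, q0}
  B1 = {p1, q1}
  B2 = {p2, p3, q2, q3}
  B3 = {p4, q4}
p0 ∈ B0, q0 ∈ B0 → same block

YES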